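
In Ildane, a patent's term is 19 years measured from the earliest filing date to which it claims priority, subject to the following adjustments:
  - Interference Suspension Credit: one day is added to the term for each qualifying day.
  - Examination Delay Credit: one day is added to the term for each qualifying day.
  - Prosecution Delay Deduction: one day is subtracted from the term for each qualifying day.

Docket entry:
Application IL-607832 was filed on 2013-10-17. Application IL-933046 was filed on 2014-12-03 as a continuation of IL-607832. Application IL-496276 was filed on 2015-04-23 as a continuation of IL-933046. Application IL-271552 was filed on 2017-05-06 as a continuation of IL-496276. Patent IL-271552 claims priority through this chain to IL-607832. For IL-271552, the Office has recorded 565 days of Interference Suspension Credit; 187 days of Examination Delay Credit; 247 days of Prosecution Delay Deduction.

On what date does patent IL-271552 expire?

2034-03-06

Earliest priority filing: 17 October 2013.
Base term: 17 October 2013 + 19 years → 17 October 2032.
Interference Suspension Credit: +565 days → 5 May 2034.
Examination Delay Credit: +187 days → 8 November 2034.
Prosecution Delay Deduction: −247 days → 6 March 2034.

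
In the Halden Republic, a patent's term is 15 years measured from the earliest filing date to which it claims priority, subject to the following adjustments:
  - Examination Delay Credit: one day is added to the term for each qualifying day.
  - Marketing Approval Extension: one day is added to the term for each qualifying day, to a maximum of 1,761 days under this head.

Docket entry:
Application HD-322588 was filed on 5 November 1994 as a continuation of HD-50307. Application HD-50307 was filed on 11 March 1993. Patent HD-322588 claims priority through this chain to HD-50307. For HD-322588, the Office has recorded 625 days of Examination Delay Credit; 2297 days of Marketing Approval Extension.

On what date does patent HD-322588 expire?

Earliest priority filing: 11 March 1993.
Base term: 11 March 1993 + 15 years → 11 March 2008.
Examination Delay Credit: +625 days → 26 November 2009.
Marketing Approval Extension: 2297 days claimed exceeds the 1761-day cap, so +1761 days → 22 September 2014.

2014-09-22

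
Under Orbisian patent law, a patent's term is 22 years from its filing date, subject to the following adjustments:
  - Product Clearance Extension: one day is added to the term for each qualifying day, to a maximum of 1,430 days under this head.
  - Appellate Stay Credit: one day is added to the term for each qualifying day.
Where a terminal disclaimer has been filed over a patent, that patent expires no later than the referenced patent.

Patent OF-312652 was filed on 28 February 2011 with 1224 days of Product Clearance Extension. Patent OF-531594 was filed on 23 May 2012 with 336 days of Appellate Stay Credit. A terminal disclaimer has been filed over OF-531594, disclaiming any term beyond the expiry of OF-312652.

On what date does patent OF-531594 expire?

April 24, 2035

Natural term of OF-531594:
  Base: filing + 22 years → 23 May 2034.
  Appellate Stay Credit: +336 days → 24 April 2035.
Expiry of referenced patent OF-312652:
  Base: filing + 22 years → 28 February 2033.
  Product Clearance Extension: 1224 days (within the 1430-day cap) → +1224 days → 6 July 2036.
Terminal disclaimer: OF-531594 expires on the earlier of 24 April 2035 and 6 July 2036.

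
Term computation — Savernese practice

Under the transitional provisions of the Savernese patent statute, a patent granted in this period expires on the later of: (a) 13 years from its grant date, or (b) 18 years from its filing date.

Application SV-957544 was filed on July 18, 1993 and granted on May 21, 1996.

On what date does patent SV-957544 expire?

July 18, 2011

(a) grant + 13 years → 21 May 2009.
(b) filing + 18 years → 18 July 2011.
Later of the two: 18 July 2011.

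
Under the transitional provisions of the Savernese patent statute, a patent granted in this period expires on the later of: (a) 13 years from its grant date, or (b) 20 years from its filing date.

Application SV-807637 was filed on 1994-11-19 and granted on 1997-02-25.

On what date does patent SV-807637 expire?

(a) grant + 13 years → 25 February 2010.
(b) filing + 20 years → 19 November 2014.
Later of the two: 19 November 2014.

November 19, 2014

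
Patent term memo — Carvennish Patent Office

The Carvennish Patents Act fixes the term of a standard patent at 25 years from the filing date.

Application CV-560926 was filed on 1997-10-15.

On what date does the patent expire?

Filing date + 25 years → 15 October 2022.

2022-10-15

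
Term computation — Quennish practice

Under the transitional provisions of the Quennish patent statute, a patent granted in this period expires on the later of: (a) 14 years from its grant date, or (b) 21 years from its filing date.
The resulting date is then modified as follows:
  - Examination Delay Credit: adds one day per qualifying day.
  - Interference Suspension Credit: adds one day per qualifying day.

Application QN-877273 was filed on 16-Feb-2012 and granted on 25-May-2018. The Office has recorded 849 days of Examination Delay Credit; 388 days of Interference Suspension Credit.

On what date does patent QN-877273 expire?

(a) grant + 14 years → 25 May 2032.
(b) filing + 21 years → 16 February 2033.
Later of the two: 16 February 2033.
Examination Delay Credit: +849 days → 15 June 2035.
Interference Suspension Credit: +388 days → 7 July 2036.

2036-07-07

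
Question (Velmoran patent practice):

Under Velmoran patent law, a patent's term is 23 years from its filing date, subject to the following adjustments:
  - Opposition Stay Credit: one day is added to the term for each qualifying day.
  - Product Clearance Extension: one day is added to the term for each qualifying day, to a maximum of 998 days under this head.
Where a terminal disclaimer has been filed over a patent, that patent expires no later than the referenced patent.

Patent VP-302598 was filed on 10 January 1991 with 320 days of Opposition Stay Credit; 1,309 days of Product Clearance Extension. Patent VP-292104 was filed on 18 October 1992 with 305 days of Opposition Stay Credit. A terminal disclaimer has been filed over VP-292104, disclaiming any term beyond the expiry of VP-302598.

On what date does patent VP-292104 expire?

August 18, 2016

Natural term of VP-292104:
  Base: filing + 23 years → 18 October 2015.
  Opposition Stay Credit: +305 days → 18 August 2016.
Expiry of referenced patent VP-302598:
  Base: filing + 23 years → 10 January 2014.
  Opposition Stay Credit: +320 days → 26 November 2014.
  Product Clearance Extension: 1309 days claimed exceeds the 998-day cap, so +998 days → 20 August 2017.
Terminal disclaimer: VP-292104 expires on the earlier of 18 August 2016 and 20 August 2017.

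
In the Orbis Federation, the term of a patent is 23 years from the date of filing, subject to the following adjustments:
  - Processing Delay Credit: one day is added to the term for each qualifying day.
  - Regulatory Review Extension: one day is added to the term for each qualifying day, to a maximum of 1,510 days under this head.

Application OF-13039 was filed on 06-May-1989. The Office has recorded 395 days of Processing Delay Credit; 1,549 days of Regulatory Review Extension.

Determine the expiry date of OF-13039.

Base term: filing date + 23 years → 6 May 2012.
Processing Delay Credit: +395 days → 5 June 2013.
Regulatory Review Extension: 1549 days claimed exceeds the 1510-day cap, so +1510 days → 24 July 2017.

July 24, 2017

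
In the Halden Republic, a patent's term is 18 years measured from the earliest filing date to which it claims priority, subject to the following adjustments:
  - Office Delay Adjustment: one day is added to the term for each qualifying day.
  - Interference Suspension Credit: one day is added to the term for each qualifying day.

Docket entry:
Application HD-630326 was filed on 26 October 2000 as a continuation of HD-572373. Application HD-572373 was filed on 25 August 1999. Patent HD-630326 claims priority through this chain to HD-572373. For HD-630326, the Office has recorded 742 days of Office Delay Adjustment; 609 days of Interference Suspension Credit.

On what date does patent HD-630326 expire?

Earliest priority filing: 25 August 1999.
Base term: 25 August 1999 + 18 years → 25 August 2017.
Office Delay Adjustment: +742 days → 6 September 2019.
Interference Suspension Credit: +609 days → 7 May 2021.

May 7, 2021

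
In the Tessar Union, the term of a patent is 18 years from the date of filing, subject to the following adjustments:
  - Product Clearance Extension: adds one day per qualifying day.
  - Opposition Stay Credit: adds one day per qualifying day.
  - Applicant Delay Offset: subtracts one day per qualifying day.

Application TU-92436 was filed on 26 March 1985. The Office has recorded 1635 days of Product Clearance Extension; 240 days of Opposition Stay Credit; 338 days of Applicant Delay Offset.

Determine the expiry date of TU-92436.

2007-06-10

Base term: filing date + 18 years → 26 March 2003.
Product Clearance Extension: +1635 days → 16 September 2007.
Opposition Stay Credit: +240 days → 13 May 2008.
Applicant Delay Offset: −338 days → 10 June 2007.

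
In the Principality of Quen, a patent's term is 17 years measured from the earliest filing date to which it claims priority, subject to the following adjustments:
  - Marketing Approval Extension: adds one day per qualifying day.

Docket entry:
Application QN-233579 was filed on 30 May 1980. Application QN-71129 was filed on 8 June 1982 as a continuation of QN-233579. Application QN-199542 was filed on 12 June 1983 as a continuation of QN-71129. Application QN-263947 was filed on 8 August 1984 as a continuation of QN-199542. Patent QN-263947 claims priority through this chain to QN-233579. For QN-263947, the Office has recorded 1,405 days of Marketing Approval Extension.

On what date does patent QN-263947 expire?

Earliest priority filing: 30 May 1980.
Base term: 30 May 1980 + 17 years → 30 May 1997.
Marketing Approval Extension: +1405 days → 4 April 2001.

2001-04-04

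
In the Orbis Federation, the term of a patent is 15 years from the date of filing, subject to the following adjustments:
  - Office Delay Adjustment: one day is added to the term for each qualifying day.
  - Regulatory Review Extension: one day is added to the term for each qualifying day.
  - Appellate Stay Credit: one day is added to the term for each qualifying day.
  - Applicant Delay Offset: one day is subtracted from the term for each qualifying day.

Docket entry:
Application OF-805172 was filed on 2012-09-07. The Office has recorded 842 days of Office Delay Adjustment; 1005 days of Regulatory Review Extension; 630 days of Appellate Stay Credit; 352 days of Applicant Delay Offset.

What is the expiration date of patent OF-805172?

2033-07-02

Base term: filing date + 15 years → 7 September 2027.
Office Delay Adjustment: +842 days → 27 December 2029.
Regulatory Review Extension: +1005 days → 27 September 2032.
Appellate Stay Credit: +630 days → 19 June 2034.
Applicant Delay Offset: −352 days → 2 July 2033.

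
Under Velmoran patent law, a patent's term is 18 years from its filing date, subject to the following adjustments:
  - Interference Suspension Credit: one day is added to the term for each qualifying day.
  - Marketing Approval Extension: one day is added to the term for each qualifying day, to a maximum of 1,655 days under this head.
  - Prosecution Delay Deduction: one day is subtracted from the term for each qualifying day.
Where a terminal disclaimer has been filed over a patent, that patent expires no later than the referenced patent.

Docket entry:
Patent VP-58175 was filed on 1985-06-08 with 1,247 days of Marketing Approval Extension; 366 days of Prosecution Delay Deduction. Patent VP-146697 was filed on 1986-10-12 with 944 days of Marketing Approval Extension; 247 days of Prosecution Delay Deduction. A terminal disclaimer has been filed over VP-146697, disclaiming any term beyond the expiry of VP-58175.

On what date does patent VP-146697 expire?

2005-11-05

Natural term of VP-146697:
  Base: filing + 18 years → 12 October 2004.
  Marketing Approval Extension: 944 days (within the 1655-day cap) → +944 days → 14 May 2007.
  Prosecution Delay Deduction: −247 days → 9 September 2006.
Expiry of referenced patent VP-58175:
  Base: filing + 18 years → 8 June 2003.
  Marketing Approval Extension: 1247 days (within the 1655-day cap) → +1247 days → 6 November 2006.
  Prosecution Delay Deduction: −366 days → 5 November 2005.
Terminal disclaimer: VP-146697 expires on the earlier of 9 September 2006 and 5 November 2005.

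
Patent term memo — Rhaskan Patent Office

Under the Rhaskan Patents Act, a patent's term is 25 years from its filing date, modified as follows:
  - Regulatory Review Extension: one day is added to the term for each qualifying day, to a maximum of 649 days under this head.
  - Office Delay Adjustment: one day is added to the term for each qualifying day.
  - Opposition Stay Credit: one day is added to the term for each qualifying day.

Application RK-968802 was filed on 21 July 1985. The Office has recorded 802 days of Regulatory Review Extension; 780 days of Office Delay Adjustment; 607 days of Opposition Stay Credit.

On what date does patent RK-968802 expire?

February 16, 2016

Base term: filing date + 25 years → 21 July 2010.
Regulatory Review Extension: 802 days claimed exceeds the 649-day cap, so +649 days → 30 April 2012.
Office Delay Adjustment: +780 days → 19 June 2014.
Opposition Stay Credit: +607 days → 16 February 2016.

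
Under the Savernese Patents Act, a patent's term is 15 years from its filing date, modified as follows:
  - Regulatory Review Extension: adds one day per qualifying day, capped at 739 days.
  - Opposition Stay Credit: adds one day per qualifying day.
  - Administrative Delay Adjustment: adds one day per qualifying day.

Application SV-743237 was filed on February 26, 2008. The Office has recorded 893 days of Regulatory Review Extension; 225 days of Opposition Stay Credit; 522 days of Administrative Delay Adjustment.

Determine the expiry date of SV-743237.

Base term: filing date + 15 years → 26 February 2023.
Regulatory Review Extension: 893 days claimed exceeds the 739-day cap, so +739 days → 6 March 2025.
Opposition Stay Credit: +225 days → 17 October 2025.
Administrative Delay Adjustment: +522 days → 23 March 2027.

2027-03-23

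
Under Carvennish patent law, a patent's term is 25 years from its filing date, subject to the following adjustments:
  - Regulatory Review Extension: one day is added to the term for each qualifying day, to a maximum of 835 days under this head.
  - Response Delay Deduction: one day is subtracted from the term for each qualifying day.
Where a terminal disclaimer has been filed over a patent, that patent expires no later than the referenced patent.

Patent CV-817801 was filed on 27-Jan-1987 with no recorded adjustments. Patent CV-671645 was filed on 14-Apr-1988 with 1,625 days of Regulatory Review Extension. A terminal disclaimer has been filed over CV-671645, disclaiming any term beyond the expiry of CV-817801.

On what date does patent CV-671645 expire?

2012-01-27

Natural term of CV-671645:
  Base: filing + 25 years → 14 April 2013.
  Regulatory Review Extension: 1625 days claimed exceeds the 835-day cap, so +835 days → 28 July 2015.
Expiry of referenced patent CV-817801:
  Base: filing + 25 years → 27 January 2012.
Terminal disclaimer: CV-671645 expires on the earlier of 28 July 2015 and 27 January 2012.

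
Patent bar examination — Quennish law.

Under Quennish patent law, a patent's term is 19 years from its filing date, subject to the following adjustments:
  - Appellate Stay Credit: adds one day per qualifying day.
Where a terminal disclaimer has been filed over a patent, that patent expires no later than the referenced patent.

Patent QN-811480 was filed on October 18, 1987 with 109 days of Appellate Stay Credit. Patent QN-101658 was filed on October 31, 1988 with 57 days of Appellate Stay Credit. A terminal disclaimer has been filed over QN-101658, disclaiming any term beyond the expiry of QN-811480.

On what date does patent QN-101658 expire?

2007-02-04

Natural term of QN-101658:
  Base: filing + 19 years → 31 October 2007.
  Appellate Stay Credit: +57 days → 27 December 2007.
Expiry of referenced patent QN-811480:
  Base: filing + 19 years → 18 October 2006.
  Appellate Stay Credit: +109 days → 4 February 2007.
Terminal disclaimer: QN-101658 expires on the earlier of 27 December 2007 and 4 February 2007.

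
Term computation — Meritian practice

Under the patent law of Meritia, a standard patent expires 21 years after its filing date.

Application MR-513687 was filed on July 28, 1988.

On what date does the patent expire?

Filing date + 21 years → 28 July 2009.

2009-07-28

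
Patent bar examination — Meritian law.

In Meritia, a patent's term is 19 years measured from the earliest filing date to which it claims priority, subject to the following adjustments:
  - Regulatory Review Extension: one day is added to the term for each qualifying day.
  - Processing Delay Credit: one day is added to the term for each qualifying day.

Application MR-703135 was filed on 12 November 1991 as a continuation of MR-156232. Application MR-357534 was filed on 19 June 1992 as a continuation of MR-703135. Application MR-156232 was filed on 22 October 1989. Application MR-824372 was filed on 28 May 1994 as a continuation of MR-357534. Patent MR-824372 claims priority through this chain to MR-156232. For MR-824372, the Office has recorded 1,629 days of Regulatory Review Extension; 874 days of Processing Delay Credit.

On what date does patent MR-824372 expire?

2015-08-30

Earliest priority filing: 22 October 1989.
Base term: 22 October 1989 + 19 years → 22 October 2008.
Regulatory Review Extension: +1629 days → 8 April 2013.
Processing Delay Credit: +874 days → 30 August 2015.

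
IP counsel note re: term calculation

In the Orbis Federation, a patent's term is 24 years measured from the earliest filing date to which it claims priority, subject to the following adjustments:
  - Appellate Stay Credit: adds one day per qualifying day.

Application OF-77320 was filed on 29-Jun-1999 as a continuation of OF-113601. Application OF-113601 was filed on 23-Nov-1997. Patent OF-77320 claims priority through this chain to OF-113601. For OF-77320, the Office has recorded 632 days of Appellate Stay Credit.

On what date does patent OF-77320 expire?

August 17, 2023

Earliest priority filing: 23 November 1997.
Base term: 23 November 1997 + 24 years → 23 November 2021.
Appellate Stay Credit: +632 days → 17 August 2023.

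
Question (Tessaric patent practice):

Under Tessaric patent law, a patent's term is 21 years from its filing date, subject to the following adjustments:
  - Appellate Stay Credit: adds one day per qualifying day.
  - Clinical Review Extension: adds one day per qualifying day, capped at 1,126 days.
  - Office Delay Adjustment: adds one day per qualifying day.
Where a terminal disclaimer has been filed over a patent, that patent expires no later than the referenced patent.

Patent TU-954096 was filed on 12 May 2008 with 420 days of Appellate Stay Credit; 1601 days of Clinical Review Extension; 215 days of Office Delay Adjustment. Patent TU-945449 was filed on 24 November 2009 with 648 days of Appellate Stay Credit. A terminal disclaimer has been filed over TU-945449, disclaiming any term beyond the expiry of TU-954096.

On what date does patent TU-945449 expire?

2032-09-02

Natural term of TU-945449:
  Base: filing + 21 years → 24 November 2030.
  Appellate Stay Credit: +648 days → 2 September 2032.
Expiry of referenced patent TU-954096:
  Base: filing + 21 years → 12 May 2029.
  Appellate Stay Credit: +420 days → 6 July 2030.
  Clinical Review Extension: 1601 days claimed exceeds the 1126-day cap, so +1126 days → 5 August 2033.
  Office Delay Adjustment: +215 days → 8 March 2034.
Terminal disclaimer: TU-945449 expires on the earlier of 2 September 2032 and 8 March 2034.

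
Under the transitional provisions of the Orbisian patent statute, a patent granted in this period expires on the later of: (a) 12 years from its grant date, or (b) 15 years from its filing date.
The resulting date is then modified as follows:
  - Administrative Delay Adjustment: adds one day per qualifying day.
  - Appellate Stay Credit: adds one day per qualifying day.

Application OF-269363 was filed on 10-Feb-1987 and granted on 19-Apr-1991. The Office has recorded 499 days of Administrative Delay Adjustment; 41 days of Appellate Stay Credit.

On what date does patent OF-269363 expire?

(a) grant + 12 years → 19 April 2003.
(b) filing + 15 years → 10 February 2002.
Later of the two: 19 April 2003.
Administrative Delay Adjustment: +499 days → 30 August 2004.
Appellate Stay Credit: +41 days → 10 October 2004.

2004-10-10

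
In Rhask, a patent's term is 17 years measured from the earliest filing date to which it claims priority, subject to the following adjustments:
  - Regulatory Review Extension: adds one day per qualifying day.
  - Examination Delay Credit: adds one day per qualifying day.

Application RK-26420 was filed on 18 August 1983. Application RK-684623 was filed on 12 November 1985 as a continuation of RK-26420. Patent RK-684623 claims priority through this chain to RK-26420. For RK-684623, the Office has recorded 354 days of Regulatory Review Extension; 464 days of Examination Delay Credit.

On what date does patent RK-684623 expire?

Earliest priority filing: 18 August 1983.
Base term: 18 August 1983 + 17 years → 18 August 2000.
Regulatory Review Extension: +354 days → 7 August 2001.
Examination Delay Credit: +464 days → 14 November 2002.

November 14, 2002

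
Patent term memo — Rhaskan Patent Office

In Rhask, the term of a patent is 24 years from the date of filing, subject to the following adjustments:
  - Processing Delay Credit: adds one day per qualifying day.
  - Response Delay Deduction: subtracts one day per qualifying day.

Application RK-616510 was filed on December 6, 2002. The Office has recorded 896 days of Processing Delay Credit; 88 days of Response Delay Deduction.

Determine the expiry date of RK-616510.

February 21, 2029

Base term: filing date + 24 years → 6 December 2026.
Processing Delay Credit: +896 days → 20 May 2029.
Response Delay Deduction: −88 days → 21 February 2029.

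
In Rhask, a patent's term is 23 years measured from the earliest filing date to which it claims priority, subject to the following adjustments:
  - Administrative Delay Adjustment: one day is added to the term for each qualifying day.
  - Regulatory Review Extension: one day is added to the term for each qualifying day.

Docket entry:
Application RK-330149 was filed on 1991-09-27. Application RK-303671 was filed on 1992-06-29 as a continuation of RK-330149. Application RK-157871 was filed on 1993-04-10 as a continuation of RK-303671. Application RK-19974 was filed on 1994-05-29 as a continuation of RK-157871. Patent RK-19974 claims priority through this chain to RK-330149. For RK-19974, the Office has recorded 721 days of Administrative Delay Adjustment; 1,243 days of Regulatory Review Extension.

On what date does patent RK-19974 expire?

Earliest priority filing: 27 September 1991.
Base term: 27 September 1991 + 23 years → 27 September 2014.
Administrative Delay Adjustment: +721 days → 17 September 2016.
Regulatory Review Extension: +1243 days → 12 February 2020.

February 12, 2020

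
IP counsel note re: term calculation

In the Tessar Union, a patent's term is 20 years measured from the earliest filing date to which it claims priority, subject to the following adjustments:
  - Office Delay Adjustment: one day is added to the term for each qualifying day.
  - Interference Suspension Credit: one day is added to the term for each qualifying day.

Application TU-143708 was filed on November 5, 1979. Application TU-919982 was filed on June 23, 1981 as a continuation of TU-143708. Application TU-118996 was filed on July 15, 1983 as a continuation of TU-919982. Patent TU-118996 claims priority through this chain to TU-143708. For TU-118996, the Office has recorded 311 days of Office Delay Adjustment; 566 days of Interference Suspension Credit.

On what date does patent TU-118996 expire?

2002-03-31

Earliest priority filing: 5 November 1979.
Base term: 5 November 1979 + 20 years → 5 November 1999.
Office Delay Adjustment: +311 days → 11 September 2000.
Interference Suspension Credit: +566 days → 31 March 2002.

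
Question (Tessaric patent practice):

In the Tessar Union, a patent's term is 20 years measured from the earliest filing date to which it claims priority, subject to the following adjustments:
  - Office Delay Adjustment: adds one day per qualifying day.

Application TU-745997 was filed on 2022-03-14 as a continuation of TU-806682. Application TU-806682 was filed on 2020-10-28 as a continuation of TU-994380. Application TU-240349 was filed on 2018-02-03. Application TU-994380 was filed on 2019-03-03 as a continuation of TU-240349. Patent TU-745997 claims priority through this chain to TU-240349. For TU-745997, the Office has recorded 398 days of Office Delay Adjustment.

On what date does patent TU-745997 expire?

March 8, 2039

Earliest priority filing: 3 February 2018.
Base term: 3 February 2018 + 20 years → 3 February 2038.
Office Delay Adjustment: +398 days → 8 March 2039.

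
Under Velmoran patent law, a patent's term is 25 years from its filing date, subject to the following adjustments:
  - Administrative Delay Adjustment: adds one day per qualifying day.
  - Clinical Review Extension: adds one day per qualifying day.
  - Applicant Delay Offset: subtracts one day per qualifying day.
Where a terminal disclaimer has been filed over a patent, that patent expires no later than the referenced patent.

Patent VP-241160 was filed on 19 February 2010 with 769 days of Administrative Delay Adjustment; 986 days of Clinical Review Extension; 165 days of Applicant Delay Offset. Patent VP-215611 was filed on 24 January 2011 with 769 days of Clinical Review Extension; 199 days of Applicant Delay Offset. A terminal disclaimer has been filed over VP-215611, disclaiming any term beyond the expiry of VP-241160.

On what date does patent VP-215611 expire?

2037-08-16

Natural term of VP-215611:
  Base: filing + 25 years → 24 January 2036.
  Clinical Review Extension: +769 days → 3 March 2038.
  Applicant Delay Offset: −199 days → 16 August 2037.
Expiry of referenced patent VP-241160:
  Base: filing + 25 years → 19 February 2035.
  Administrative Delay Adjustment: +769 days → 29 March 2037.
  Clinical Review Extension: +986 days → 10 December 2039.
  Applicant Delay Offset: −165 days → 28 June 2039.
Terminal disclaimer: VP-215611 expires on the earlier of 16 August 2037 and 28 June 2039.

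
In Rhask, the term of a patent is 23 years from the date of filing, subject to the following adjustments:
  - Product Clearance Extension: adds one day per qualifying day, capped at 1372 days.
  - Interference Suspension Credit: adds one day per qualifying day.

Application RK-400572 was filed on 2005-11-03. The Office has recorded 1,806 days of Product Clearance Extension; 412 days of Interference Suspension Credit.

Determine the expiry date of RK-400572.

2033-09-22

Base term: filing date + 23 years → 3 November 2028.
Product Clearance Extension: 1806 days claimed exceeds the 1372-day cap, so +1372 days → 6 August 2032.
Interference Suspension Credit: +412 days → 22 September 2033.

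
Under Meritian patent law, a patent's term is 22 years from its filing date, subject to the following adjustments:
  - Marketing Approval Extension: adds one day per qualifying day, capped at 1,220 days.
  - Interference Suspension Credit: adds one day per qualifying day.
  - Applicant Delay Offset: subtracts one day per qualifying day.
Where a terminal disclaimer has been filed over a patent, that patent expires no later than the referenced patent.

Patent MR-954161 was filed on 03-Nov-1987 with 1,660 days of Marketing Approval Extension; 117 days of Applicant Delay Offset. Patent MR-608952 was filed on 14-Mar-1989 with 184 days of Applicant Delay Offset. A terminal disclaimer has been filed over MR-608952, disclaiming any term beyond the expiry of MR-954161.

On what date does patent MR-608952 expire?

Natural term of MR-608952:
  Base: filing + 22 years → 14 March 2011.
  Applicant Delay Offset: −184 days → 11 September 2010.
Expiry of referenced patent MR-954161:
  Base: filing + 22 years → 3 November 2009.
  Marketing Approval Extension: 1660 days claimed exceeds the 1220-day cap, so +1220 days → 7 March 2013.
  Applicant Delay Offset: −117 days → 10 November 2012.
Terminal disclaimer: MR-608952 expires on the earlier of 11 September 2010 and 10 November 2012.

2010-09-11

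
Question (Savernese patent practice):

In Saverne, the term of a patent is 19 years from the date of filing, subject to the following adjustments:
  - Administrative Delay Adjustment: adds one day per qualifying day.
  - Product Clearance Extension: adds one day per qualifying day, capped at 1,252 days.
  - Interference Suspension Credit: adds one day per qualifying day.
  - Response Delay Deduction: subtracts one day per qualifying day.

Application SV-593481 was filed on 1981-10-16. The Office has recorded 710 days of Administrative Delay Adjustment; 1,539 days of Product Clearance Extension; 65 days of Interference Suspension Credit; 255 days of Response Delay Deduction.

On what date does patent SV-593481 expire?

Base term: filing date + 19 years → 16 October 2000.
Administrative Delay Adjustment: +710 days → 26 September 2002.
Product Clearance Extension: 1539 days claimed exceeds the 1252-day cap, so +1252 days → 1 March 2006.
Interference Suspension Credit: +65 days → 5 May 2006.
Response Delay Deduction: −255 days → 23 August 2005.

2005-08-23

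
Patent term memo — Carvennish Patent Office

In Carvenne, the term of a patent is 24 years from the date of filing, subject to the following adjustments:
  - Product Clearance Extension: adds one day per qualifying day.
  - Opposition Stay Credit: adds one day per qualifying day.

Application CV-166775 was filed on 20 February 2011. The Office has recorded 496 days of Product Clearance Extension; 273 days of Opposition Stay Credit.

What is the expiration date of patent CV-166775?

March 30, 2037

Base term: filing date + 24 years → 20 February 2035.
Product Clearance Extension: +496 days → 30 June 2036.
Opposition Stay Credit: +273 days → 30 March 2037.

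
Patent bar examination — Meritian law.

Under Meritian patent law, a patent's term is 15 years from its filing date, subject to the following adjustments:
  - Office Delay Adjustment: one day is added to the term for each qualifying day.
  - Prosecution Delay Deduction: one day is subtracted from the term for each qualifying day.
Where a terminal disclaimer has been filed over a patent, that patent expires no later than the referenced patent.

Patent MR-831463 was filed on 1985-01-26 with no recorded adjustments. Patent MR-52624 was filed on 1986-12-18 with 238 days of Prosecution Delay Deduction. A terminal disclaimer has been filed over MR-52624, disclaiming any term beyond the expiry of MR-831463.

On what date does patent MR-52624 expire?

January 26, 2000

Natural term of MR-52624:
  Base: filing + 15 years → 18 December 2001.
  Prosecution Delay Deduction: −238 days → 24 April 2001.
Expiry of referenced patent MR-831463:
  Base: filing + 15 years → 26 January 2000.
Terminal disclaimer: MR-52624 expires on the earlier of 24 April 2001 and 26 January 2000.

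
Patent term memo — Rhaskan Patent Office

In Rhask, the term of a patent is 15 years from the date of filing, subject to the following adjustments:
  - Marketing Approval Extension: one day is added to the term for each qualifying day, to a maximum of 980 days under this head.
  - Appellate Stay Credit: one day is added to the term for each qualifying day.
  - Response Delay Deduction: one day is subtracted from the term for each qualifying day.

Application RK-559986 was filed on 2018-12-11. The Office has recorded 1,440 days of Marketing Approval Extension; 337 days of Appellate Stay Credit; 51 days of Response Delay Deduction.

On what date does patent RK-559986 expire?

Base term: filing date + 15 years → 11 December 2033.
Marketing Approval Extension: 1440 days claimed exceeds the 980-day cap, so +980 days → 17 August 2036.
Appellate Stay Credit: +337 days → 20 July 2037.
Response Delay Deduction: −51 days → 30 May 2037.

2037-05-30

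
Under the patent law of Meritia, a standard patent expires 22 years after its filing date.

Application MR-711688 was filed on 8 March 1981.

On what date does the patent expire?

2003-03-08

Filing date + 22 years → 8 March 2003.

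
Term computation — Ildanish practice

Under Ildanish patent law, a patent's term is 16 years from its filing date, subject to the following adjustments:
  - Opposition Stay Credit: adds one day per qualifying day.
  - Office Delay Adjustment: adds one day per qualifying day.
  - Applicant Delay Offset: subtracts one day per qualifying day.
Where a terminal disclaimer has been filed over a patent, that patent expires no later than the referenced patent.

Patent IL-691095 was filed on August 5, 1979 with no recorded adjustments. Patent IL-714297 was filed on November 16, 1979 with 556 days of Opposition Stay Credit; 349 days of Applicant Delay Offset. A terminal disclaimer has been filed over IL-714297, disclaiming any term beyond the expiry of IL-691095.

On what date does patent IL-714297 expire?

Natural term of IL-714297:
  Base: filing + 16 years → 16 November 1995.
  Opposition Stay Credit: +556 days → 25 May 1997.
  Applicant Delay Offset: −349 days → 10 June 1996.
Expiry of referenced patent IL-691095:
  Base: filing + 16 years → 5 August 1995.
Terminal disclaimer: IL-714297 expires on the earlier of 10 June 1996 and 5 August 1995.

August 5, 1995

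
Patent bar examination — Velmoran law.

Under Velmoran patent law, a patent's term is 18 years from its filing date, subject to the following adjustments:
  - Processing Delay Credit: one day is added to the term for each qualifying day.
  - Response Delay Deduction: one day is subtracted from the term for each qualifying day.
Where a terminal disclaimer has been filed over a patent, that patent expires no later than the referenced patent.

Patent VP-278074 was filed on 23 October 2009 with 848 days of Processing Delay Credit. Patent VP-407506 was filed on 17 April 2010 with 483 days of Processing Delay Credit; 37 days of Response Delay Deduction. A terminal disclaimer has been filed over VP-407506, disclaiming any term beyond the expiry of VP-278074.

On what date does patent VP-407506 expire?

Natural term of VP-407506:
  Base: filing + 18 years → 17 April 2028.
  Processing Delay Credit: +483 days → 13 August 2029.
  Response Delay Deduction: −37 days → 7 July 2029.
Expiry of referenced patent VP-278074:
  Base: filing + 18 years → 23 October 2027.
  Processing Delay Credit: +848 days → 17 February 2030.
Terminal disclaimer: VP-407506 expires on the earlier of 7 July 2029 and 17 February 2030.

2029-07-07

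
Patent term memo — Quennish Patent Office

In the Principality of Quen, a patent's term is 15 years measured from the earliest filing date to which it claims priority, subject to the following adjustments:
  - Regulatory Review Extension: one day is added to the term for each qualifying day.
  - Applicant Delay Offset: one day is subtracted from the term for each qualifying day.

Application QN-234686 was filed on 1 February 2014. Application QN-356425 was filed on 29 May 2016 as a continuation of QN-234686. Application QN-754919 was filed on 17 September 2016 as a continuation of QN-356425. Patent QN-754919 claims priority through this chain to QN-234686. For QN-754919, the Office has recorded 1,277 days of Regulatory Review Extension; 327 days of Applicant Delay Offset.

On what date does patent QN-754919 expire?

2031-09-09

Earliest priority filing: 1 February 2014.
Base term: 1 February 2014 + 15 years → 1 February 2029.
Regulatory Review Extension: +1277 days → 1 August 2032.
Applicant Delay Offset: −327 days → 9 September 2031.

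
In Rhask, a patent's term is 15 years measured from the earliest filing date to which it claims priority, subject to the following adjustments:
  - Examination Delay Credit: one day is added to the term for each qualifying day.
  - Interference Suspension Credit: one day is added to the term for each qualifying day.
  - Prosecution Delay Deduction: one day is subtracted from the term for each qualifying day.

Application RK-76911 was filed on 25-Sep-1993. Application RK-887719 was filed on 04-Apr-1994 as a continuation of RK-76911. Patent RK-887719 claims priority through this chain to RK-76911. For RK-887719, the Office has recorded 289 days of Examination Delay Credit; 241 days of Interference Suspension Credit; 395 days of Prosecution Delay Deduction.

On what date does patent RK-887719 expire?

Earliest priority filing: 25 September 1993.
Base term: 25 September 1993 + 15 years → 25 September 2008.
Examination Delay Credit: +289 days → 11 July 2009.
Interference Suspension Credit: +241 days → 9 March 2010.
Prosecution Delay Deduction: −395 days → 7 February 2009.

February 7, 2009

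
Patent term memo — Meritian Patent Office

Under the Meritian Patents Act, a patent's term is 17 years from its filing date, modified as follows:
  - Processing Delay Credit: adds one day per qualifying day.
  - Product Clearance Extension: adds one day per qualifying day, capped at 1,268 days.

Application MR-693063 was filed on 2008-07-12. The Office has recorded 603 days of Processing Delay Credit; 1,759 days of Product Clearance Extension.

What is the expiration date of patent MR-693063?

2030-08-26

Base term: filing date + 17 years → 12 July 2025.
Processing Delay Credit: +603 days → 7 March 2027.
Product Clearance Extension: 1759 days claimed exceeds the 1268-day cap, so +1268 days → 26 August 2030.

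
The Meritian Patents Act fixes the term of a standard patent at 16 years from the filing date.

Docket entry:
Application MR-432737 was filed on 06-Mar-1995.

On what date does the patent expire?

2011-03-06

Filing date + 16 years → 6 March 2011.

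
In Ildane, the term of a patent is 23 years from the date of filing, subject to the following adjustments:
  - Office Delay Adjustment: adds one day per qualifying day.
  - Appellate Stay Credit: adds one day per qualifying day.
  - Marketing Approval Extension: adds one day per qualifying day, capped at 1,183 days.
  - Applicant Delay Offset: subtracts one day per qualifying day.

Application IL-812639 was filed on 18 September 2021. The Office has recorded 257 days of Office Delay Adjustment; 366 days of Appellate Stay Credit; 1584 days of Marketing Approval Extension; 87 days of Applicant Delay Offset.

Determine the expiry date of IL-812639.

June 3, 2049

Base term: filing date + 23 years → 18 September 2044.
Office Delay Adjustment: +257 days → 2 June 2045.
Appellate Stay Credit: +366 days → 3 June 2046.
Marketing Approval Extension: 1584 days claimed exceeds the 1183-day cap, so +1183 days → 29 August 2049.
Applicant Delay Offset: −87 days → 3 June 2049.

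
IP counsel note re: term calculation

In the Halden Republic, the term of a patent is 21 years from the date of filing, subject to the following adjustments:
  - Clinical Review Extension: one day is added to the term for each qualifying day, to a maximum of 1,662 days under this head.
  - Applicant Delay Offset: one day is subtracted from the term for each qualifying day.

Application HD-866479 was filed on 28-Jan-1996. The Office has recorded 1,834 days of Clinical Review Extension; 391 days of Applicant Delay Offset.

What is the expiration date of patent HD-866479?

July 22, 2020

Base term: filing date + 21 years → 28 January 2017.
Clinical Review Extension: 1834 days claimed exceeds the 1662-day cap, so +1662 days → 17 August 2021.
Applicant Delay Offset: −391 days → 22 July 2020.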